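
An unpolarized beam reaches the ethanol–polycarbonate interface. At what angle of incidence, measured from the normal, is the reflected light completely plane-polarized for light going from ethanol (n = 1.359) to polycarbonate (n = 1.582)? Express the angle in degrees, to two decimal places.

Here n₂/n₁ = 1.582/1.359 = 1.1641, and Brewster's law gives tan θ_B = n₂/n₁.
θ_B = arctan(1.1641) = 49.34°.

θ_B ≈ 49.34°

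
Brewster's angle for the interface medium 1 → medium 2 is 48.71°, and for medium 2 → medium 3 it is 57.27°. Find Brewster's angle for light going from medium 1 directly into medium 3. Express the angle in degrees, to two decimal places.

θ_B ≈ 60.56°

n₂/n₁ = tan 48.71° = 1.1387 and n₃/n₂ = tan 57.27° = 1.5559.
So n₃/n₁ = (n₂/n₁)(n₃/n₂) = 1.1387 × 1.5559 = 1.7716.
θ_B(1→3) = arctan(1.7716) = 60.56°.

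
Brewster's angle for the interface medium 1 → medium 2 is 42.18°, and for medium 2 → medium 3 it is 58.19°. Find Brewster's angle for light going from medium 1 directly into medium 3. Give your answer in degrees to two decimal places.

tan θ_B(1→2) = n₂/n₁ = tan 42.18° = 0.9061.
tan θ_B(2→3) = n₃/n₂ = tan 58.19° = 1.6122.
So n₃/n₁ = (n₂/n₁)(n₃/n₂) = 0.9061 × 1.6122 = 1.4608.
θ_B(1→3) = arctan(1.4608) = 55.61°.

θ_B ≈ 55.61°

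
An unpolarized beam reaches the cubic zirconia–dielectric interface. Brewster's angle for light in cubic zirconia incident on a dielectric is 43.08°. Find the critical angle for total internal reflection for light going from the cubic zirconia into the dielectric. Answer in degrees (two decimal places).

θ_c ≈ 69.25°

n₂/n₁ = tan 43.08° = 0.9351; the critical angle satisfies sin θ_c = n₂/n₁.
θ_c = arcsin(0.9351) = 69.25°.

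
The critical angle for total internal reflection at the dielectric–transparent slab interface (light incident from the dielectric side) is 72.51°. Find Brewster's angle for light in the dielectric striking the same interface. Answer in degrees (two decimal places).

At the critical angle sin θ_c = n₂/n₁, giving n₂/n₁ = sin 72.51° = 0.9538.
Then tan θ_B = n₂/n₁ = 0.9538, so θ_B = arctan 0.9538 = 43.64°.

θ_B ≈ 43.64°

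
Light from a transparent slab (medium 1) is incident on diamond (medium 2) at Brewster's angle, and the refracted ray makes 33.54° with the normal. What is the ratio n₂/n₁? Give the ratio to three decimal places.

n₂/n₁ ≈ 1.509

At Brewster incidence θ_B = 90° − θ_t = 90° − 33.54° = 56.46°.
tan θ_B = n₂/n₁, so n₂/n₁ = tan 56.46° = 1.509.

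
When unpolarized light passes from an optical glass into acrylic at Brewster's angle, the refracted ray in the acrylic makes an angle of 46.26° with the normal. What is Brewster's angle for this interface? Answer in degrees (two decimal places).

θ_B ≈ 43.74°

Since the reflected and refracted rays are at right angles at the polarizing angle, θ_B + θ_t = 90°.
So θ_B = 90° − θ_t = 90° − 46.26° = 43.74°.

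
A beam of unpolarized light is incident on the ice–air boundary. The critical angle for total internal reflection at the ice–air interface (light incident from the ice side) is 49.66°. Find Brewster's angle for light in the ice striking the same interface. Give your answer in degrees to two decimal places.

n₂/n₁ = sin θ_c = sin 49.66° = 0.7622.
tan θ_B equals the same ratio, so θ_B = arctan(0.7622) = 37.32°.

θ_B ≈ 37.32°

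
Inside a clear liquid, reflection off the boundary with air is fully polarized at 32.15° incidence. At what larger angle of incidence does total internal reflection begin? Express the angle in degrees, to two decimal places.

From Brewster, n₂/n₁ = tan θ_B = tan 32.15° = 0.6285.
Then sin θ_c = n₂/n₁ = 0.6285, so θ_c = arcsin 0.6285 = 38.94°.

θ_c ≈ 38.94°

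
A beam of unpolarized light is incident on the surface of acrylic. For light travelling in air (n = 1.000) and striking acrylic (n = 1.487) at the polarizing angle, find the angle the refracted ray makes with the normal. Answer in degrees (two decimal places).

θ_t ≈ 33.92°

First find Brewster's angle: tan θ_B = 1.487/1.000 = 1.4870, giving θ_B = 56.08°.
The refracted ray is perpendicular to the reflected ray, so θ_t = 90° − θ_B = 33.92°.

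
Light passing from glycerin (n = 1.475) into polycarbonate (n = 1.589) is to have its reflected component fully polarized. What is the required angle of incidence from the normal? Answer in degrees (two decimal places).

θ_B ≈ 47.13°

Here n₂/n₁ = 1.589/1.475 = 1.0773, and Brewster's law gives tan θ_B = n₂/n₁. Taking the arctangent, θ_B = 47.13°.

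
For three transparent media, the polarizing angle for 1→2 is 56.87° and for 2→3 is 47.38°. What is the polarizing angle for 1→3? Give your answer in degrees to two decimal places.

Each Brewster angle gives a ratio: n₂/n₁ = tan 56.87° = 1.5322, n₃/n₂ = tan 47.38° = 1.0867.
n₃/n₁ = 1.6651. Then tan θ_B(1→3) = n₃/n₁, so θ_B(1→3) = arctan(1.6651) = 59.01°.

θ_B ≈ 59.01°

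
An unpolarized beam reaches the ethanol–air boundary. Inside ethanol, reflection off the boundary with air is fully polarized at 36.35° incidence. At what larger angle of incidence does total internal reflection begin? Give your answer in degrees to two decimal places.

θ_c ≈ 47.38°

From Brewster, n₂/n₁ = tan θ_B = tan 36.35° = 0.7359.
Then sin θ_c = n₂/n₁ = 0.7359, so θ_c = arcsin 0.7359 = 47.38°.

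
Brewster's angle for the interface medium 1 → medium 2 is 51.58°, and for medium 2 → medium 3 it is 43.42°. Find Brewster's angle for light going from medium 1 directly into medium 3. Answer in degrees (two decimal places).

θ_B ≈ 50.03°

n₂/n₁ = tan 51.58° = 1.2608 and n₃/n₂ = tan 43.42° = 0.9463.
n₃/n₁ = 1.1931. Then tan θ_B(1→3) = n₃/n₁, so θ_B(1→3) = arctan(1.1931) = 50.03°.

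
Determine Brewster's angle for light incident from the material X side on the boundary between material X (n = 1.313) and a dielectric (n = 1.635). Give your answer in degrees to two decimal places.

At Brewster's angle the reflected and refracted rays are perpendicular, which with Snell's law gives tan θ_B = n₂/n₁.
tan θ_B = n₂/n₁ = 1.635/1.313 = 1.2452. Taking the arctangent, θ_B = 51.23°.

θ_B ≈ 51.23°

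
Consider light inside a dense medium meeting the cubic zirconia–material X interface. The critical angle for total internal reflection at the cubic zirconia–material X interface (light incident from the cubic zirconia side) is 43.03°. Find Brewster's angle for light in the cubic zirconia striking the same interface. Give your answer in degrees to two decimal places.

θ_B ≈ 34.31°

sin θ_c = n₂/n₁, so n₂/n₁ = sin 43.03° = 0.6824.
Brewster: tan θ_B = n₂/n₁ = 0.6824.
θ_B = arctan(0.6824) = 34.31°.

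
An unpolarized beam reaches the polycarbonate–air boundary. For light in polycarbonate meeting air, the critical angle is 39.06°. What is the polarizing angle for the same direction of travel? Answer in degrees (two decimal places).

θ_B ≈ 32.22°

sin θ_c = n₂/n₁, so n₂/n₁ = sin 39.06° = 0.6301.
Brewster: tan θ_B = n₂/n₁ = 0.6301.
θ_B = arctan(0.6301) = 32.22°.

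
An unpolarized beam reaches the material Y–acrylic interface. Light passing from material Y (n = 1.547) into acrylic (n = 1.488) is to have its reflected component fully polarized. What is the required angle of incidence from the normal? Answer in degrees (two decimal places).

Here n₂/n₁ = 1.488/1.547 = 0.9619, and Brewster's law gives tan θ_B = n₂/n₁.
So θ_B = arctan 0.9619 = 43.89°.

θ_B ≈ 43.89°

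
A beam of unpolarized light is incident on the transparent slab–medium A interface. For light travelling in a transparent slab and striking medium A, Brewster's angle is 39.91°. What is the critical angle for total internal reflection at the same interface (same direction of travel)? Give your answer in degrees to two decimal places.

θ_c ≈ 56.76°

tan θ_B = n₂/n₁ = tan 39.91° = 0.8364.
Total internal reflection: sin θ_c = n₂/n₁ = 0.8364.
θ_c = arcsin(0.8364) = 56.76°.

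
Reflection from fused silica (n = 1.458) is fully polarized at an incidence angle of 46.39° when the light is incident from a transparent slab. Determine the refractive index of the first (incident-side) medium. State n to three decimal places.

Full polarization of the reflected beam means tan θ_B = n₂/n₁, where n₁ is the incident medium (a transparent slab).
n₁ = n₂ / tan θ_B = 1.458 / tan 46.39° = 1.389.

n ≈ 1.389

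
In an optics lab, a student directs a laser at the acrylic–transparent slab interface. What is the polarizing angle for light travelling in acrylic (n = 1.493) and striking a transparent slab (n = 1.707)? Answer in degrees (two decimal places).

Brewster's condition: tan θ_B = n₂/n₁ = 1.707/1.493 = 1.1433.
θ_B = arctan(1.1433) = 48.83°.

θ_B ≈ 48.83°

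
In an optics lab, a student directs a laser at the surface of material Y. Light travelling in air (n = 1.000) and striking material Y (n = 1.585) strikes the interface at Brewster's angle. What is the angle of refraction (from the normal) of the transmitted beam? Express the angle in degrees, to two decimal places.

tan θ_B = n₂/n₁ = 1.585/1.000 = 1.5850, so θ_B = 57.75°.
The refracted ray is perpendicular to the reflected ray, so θ_t = 90° − θ_B = 32.25°.

θ_t ≈ 32.25°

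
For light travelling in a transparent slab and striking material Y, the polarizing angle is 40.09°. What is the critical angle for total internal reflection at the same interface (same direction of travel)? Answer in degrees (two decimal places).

θ_c ≈ 57.33°

From Brewster, n₂/n₁ = tan θ_B = tan 40.09° = 0.8418.
Then sin θ_c = n₂/n₁ = 0.8418, so θ_c = arcsin 0.8418 = 57.33°.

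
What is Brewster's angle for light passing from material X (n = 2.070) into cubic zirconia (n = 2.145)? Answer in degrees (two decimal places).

tan θ_B = n₂/n₁ = 2.145/2.070 = 1.0362. Taking the arctangent, θ_B = 46.02°.

θ_B ≈ 46.02°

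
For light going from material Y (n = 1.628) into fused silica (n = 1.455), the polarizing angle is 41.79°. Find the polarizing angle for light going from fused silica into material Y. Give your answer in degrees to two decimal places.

The two Brewster angles are complementary: θ_B' = 90° − θ_B = 90° − 41.79° = 48.21°.

θ_B' ≈ 48.21°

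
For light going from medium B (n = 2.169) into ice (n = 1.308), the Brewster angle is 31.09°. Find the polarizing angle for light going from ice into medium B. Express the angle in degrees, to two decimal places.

θ_B' ≈ 58.91°

Reversing the direction swaps n₁ and n₂, so tan θ_B' = 1/tan θ_B and θ_B' = 90° − θ_B.
Hence θ_B' = 90° − 31.09° = 58.91°.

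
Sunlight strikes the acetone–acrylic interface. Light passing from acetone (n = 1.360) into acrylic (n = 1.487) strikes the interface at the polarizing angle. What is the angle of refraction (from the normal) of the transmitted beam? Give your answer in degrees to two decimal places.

First find Brewster's angle: tan θ_B = 1.487/1.360 = 1.0934, giving θ_B = 47.55°.
The refracted ray is perpendicular to the reflected ray, so θ_t = 90° − θ_B = 42.45°.

θ_t ≈ 42.45°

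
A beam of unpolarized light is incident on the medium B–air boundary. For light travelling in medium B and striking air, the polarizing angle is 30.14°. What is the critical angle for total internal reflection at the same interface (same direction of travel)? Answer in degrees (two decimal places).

n₂/n₁ = tan 30.14° = 0.5806; the critical angle satisfies sin θ_c = n₂/n₁.
θ_c = arcsin(0.5806) = 35.49°.

θ_c ≈ 35.49°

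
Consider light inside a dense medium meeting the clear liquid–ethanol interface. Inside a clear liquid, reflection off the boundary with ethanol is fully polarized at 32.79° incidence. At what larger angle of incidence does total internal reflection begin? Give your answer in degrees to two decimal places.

n₂/n₁ = tan 32.79° = 0.6442; the critical angle satisfies sin θ_c = n₂/n₁.
θ_c = arcsin(0.6442) = 40.11°.

θ_c ≈ 40.11°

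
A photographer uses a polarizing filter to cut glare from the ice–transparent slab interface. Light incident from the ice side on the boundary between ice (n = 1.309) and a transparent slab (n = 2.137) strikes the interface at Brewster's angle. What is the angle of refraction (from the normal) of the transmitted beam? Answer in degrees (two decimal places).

θ_B = arctan(n₂/n₁) = arctan(2.137/1.309) = 58.51°.
The refracted ray is perpendicular to the reflected ray, so θ_t = 90° − θ_B = 31.49°.

θ_t ≈ 31.49°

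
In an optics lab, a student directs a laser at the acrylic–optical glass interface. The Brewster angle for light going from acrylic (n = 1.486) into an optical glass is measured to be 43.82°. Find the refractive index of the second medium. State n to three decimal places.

At the Brewster angle, tan θ_B = n₂/n₁ with n₁ on the incident side (acrylic) and n₂ on the transmitted side (an optical glass).
n₂ = n₁ tan θ_B = 1.486 × tan 43.82° = 1.426.

n ≈ 1.426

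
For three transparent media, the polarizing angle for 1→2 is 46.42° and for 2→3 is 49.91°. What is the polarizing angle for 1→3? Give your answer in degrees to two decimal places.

tan θ_B(1→2) = n₂/n₁ = tan 46.42° = 1.0508.
tan θ_B(2→3) = n₃/n₂ = tan 49.91° = 1.1880.
So n₃/n₁ = (n₂/n₁)(n₃/n₂) = 1.0508 × 1.1880 = 1.2484.
θ_B(1→3) = arctan(1.2484) = 51.30°.

θ_B ≈ 51.30°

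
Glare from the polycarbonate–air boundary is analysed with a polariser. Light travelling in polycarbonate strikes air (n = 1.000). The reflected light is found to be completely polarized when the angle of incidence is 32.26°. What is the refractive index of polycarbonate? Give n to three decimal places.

At the Brewster angle, tan θ_B = n₂/n₁ with n₁ on the incident side (polycarbonate) and n₂ on the transmitted side (air).
n₁ = n₂ / tan θ_B = 1.000 / tan 32.26° = 1.584.

n ≈ 1.584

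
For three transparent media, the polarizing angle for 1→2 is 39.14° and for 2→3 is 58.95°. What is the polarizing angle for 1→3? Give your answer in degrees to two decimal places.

θ_B ≈ 53.51°

Each Brewster angle gives a ratio: n₂/n₁ = tan 39.14° = 0.8138, n₃/n₂ = tan 58.95° = 1.6610.
n₃/n₁ = 1.3518. Then tan θ_B(1→3) = n₃/n₁, so θ_B(1→3) = arctan(1.3518) = 53.51°.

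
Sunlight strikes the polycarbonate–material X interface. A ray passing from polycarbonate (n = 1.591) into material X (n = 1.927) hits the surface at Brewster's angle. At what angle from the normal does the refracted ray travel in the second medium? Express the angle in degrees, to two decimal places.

First find Brewster's angle: tan θ_B = 1.927/1.591 = 1.2112, giving θ_B = 50.46°.
The refracted ray is perpendicular to the reflected ray, so θ_t = 90° − θ_B = 39.54°.

θ_t ≈ 39.54°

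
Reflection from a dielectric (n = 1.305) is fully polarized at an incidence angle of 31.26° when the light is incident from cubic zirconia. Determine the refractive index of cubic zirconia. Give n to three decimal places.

n ≈ 2.150

At Brewster's angle, tan θ_B = n₂/n₁ with n₁ on the incident side (cubic zirconia) and n₂ on the transmitted side (a dielectric).
n₁ = n₂ / tan θ_B = 1.305 / tan 31.26° = 2.150.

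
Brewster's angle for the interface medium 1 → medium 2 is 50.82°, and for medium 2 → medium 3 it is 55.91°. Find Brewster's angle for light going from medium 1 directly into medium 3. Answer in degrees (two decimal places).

θ_B ≈ 61.12°

Each Brewster angle gives a ratio: n₂/n₁ = tan 50.82° = 1.2270, n₃/n₂ = tan 55.91° = 1.4775.
n₃/n₁ = 1.8129. Then tan θ_B(1→3) = n₃/n₁, so θ_B(1→3) = arctan(1.8129) = 61.12°.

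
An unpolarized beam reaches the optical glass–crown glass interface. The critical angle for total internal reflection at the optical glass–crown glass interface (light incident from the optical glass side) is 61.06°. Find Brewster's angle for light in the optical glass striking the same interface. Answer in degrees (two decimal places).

n₂/n₁ = sin θ_c = sin 61.06° = 0.8751.
tan θ_B equals the same ratio, so θ_B = arctan(0.8751) = 41.19°.

θ_B ≈ 41.19°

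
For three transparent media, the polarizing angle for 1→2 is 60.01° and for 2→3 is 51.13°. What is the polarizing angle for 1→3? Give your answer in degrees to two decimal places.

tan θ_B(1→2) = n₂/n₁ = tan 60.01° = 1.7327.
tan θ_B(2→3) = n₃/n₂ = tan 51.13° = 1.2406.
n₃/n₁ = 2.1497. Then tan θ_B(1→3) = n₃/n₁, so θ_B(1→3) = arctan(2.1497) = 65.05°.

θ_B ≈ 65.05°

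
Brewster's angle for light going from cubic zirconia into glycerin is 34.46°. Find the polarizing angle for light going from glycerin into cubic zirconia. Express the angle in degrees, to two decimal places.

The two Brewster angles are complementary: θ_B' = 90° − θ_B = 90° − 34.46° = 55.54°.

θ_B' ≈ 55.54°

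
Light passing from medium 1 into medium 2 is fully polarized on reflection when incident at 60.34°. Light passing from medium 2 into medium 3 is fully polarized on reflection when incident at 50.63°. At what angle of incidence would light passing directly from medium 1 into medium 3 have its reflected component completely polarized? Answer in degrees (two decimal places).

tan θ_B(1→2) = n₂/n₁ = tan 60.34° = 1.7560.
tan θ_B(2→3) = n₃/n₂ = tan 50.63° = 1.2187.
Multiplying, n₃/n₁ = 1.7560 × 1.2187 = 2.1401, and θ_B(1→3) = arctan 2.1401 = 64.95°.

θ_B ≈ 64.95°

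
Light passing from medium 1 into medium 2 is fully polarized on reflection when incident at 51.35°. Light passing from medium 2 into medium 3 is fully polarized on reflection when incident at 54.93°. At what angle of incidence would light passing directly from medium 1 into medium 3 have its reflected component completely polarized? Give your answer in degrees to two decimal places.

Each Brewster angle gives a ratio: n₂/n₁ = tan 51.35° = 1.2504, n₃/n₂ = tan 54.93° = 1.4244.
So n₃/n₁ = (n₂/n₁)(n₃/n₂) = 1.2504 × 1.4244 = 1.7812.
θ_B(1→3) = arctan(1.7812) = 60.69°.

θ_B ≈ 60.69°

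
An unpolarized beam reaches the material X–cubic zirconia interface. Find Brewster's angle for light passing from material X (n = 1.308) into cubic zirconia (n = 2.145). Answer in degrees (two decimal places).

θ_B ≈ 58.63°

The reflected p-component vanishes when tan θ_B = n₂/n₁.
Brewster's condition: tan θ_B = n₂/n₁ = 2.145/1.308 = 1.6399. Taking the arctangent, θ_B = 58.63°.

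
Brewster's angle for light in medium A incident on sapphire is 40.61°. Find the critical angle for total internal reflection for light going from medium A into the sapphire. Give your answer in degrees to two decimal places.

θ_c ≈ 59.03°

From Brewster, n₂/n₁ = tan θ_B = tan 40.61° = 0.8574.
Then sin θ_c = n₂/n₁ = 0.8574, so θ_c = arcsin 0.8574 = 59.03°.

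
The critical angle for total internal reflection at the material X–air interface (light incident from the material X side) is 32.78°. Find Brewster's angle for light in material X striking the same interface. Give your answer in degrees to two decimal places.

θ_B ≈ 28.43°

At the critical angle sin θ_c = n₂/n₁, giving n₂/n₁ = sin 32.78° = 0.5414.
Then tan θ_B = n₂/n₁ = 0.5414, so θ_B = arctan 0.5414 = 28.43°.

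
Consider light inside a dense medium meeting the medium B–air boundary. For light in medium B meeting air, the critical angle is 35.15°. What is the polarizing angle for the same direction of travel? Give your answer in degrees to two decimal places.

θ_B ≈ 29.93°

sin θ_c = n₂/n₁, so n₂/n₁ = sin 35.15° = 0.5757.
Brewster: tan θ_B = n₂/n₁ = 0.5757.
θ_B = arctan(0.5757) = 29.93°.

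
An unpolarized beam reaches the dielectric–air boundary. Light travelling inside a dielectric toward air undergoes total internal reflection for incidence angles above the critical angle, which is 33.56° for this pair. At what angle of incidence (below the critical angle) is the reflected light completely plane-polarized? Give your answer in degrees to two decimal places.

At the critical angle sin θ_c = n₂/n₁, giving n₂/n₁ = sin 33.56° = 0.5528.
Then tan θ_B = n₂/n₁ = 0.5528, so θ_B = arctan 0.5528 = 28.93°.

θ_B ≈ 28.93°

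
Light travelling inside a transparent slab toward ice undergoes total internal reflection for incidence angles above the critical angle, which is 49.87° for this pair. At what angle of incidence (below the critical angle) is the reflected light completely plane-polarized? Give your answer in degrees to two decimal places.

n₂/n₁ = sin θ_c = sin 49.87° = 0.7646.
tan θ_B equals the same ratio, so θ_B = arctan(0.7646) = 37.40°.

θ_B ≈ 37.40°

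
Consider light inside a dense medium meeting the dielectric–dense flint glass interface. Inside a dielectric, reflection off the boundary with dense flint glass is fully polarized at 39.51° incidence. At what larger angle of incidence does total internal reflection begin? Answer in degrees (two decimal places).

n₂/n₁ = tan 39.51° = 0.8246; the critical angle satisfies sin θ_c = n₂/n₁.
θ_c = arcsin(0.8246) = 55.55°.

θ_c ≈ 55.55°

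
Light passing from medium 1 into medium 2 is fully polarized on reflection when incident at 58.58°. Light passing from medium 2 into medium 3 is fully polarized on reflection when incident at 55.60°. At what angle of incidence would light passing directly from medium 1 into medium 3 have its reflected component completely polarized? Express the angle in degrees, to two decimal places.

tan θ_B(1→2) = n₂/n₁ = tan 58.58° = 1.6370.
tan θ_B(2→3) = n₃/n₂ = tan 55.60° = 1.4605.
n₃/n₁ = 2.3907. Then tan θ_B(1→3) = n₃/n₁, so θ_B(1→3) = arctan(2.3907) = 67.30°.

θ_B ≈ 67.30°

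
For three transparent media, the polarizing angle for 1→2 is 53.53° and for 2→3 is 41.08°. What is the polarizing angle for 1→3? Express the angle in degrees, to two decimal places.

θ_B ≈ 49.71°

tan θ_B(1→2) = n₂/n₁ = tan 53.53° = 1.3529.
tan θ_B(2→3) = n₃/n₂ = tan 41.08° = 0.8717.
So n₃/n₁ = (n₂/n₁)(n₃/n₂) = 1.3529 × 0.8717 = 1.1794.
θ_B(1→3) = arctan(1.1794) = 49.71°.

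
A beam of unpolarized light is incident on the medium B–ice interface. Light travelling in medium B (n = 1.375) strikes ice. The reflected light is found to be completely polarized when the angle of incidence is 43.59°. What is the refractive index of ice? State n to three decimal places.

At Brewster's angle, tan θ_B = n₂/n₁ with n₁ on the incident side (medium B) and n₂ on the transmitted side (ice).
n₂ = n₁ tan θ_B = 1.375 × tan 43.59° = 1.309.

n ≈ 1.309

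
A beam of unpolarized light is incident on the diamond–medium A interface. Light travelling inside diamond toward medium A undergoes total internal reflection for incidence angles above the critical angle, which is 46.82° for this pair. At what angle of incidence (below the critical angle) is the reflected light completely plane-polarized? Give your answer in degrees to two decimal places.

At the critical angle sin θ_c = n₂/n₁, giving n₂/n₁ = sin 46.82° = 0.7292.
Then tan θ_B = n₂/n₁ = 0.7292, so θ_B = arctan 0.7292 = 36.10°.

θ_B ≈ 36.10°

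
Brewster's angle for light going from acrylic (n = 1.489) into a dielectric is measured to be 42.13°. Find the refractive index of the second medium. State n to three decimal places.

Full polarization of the reflected beam means tan θ_B = n₂/n₁, where n₁ is the incident medium (acrylic).
n₂ = n₁ tan θ_B = 1.489 × tan 42.13° = 1.347.

n ≈ 1.347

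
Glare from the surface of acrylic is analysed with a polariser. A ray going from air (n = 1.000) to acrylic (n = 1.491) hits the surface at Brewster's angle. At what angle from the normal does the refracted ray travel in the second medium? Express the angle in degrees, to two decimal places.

θ_t ≈ 33.85°

First find Brewster's angle: tan θ_B = 1.491/1.000 = 1.4910, giving θ_B = 56.15°.
At Brewster's angle the reflected and refracted rays are perpendicular, so θ_t = 90° − θ_B = 90° − 56.15° = 33.85°.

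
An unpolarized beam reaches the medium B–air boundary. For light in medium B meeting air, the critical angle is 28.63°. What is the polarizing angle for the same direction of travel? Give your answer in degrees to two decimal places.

θ_B ≈ 25.60°

n₂/n₁ = sin θ_c = sin 28.63° = 0.4792.
tan θ_B equals the same ratio, so θ_B = arctan(0.4792) = 25.60°.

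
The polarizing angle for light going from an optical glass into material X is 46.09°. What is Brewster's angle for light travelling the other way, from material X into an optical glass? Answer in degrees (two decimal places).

Reversing the direction swaps n₁ and n₂, so tan θ_B' = 1/tan θ_B and θ_B' = 90° − θ_B.
Hence θ_B' = 90° − 46.09° = 43.91°.

θ_B' ≈ 43.91°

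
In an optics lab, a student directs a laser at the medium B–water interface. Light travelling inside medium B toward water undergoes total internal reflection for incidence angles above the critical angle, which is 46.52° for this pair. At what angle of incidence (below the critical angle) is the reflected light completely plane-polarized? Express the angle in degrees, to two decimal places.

θ_B ≈ 35.97°

sin θ_c = n₂/n₁, so n₂/n₁ = sin 46.52° = 0.7256.
Brewster: tan θ_B = n₂/n₁ = 0.7256.
θ_B = arctan(0.7256) = 35.97°.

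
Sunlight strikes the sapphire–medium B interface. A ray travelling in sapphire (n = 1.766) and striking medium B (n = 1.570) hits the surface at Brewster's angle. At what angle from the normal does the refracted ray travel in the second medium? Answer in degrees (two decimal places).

θ_B = arctan(n₂/n₁) = arctan(1.570/1.766) = 41.64°.
Since θ_B + θ_t = 90° at Brewster incidence, θ_t = 90° − 41.64° = 48.36°.

θ_t ≈ 48.36°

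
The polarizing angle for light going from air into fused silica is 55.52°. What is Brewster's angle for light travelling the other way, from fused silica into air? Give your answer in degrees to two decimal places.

θ_B' ≈ 34.48°

Reversing the direction swaps n₁ and n₂, so tan θ_B' = 1/tan θ_B and θ_B' = 90° − θ_B.
Hence θ_B' = 90° − 55.52° = 34.48°.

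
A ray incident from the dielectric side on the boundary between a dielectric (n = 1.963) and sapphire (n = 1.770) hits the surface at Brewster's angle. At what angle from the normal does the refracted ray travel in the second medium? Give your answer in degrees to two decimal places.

First find Brewster's angle: tan θ_B = 1.770/1.963 = 0.9017, giving θ_B = 42.04°.
The refracted ray is perpendicular to the reflected ray, so θ_t = 90° − θ_B = 47.96°.

θ_t ≈ 47.96°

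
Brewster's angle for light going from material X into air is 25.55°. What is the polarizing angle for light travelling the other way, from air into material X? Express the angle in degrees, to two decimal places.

The two Brewster angles are complementary: θ_B' = 90° − θ_B = 90° − 25.55° = 64.45°.

θ_B' ≈ 64.45°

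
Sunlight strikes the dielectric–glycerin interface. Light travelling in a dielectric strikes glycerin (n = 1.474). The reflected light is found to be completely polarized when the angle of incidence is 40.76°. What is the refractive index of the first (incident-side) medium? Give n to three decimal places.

n ≈ 1.710

Brewster's law: tan θ_B = n₂/n₁ (light incident in a dielectric, refracted into glycerin).
n₁ = n₂ / tan θ_B = 1.474 / tan 40.76° = 1.710.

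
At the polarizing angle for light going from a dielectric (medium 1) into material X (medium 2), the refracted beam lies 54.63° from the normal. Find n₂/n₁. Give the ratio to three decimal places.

At Brewster incidence θ_B = 90° − θ_t = 90° − 54.63° = 35.37°.
tan θ_B = n₂/n₁, so n₂/n₁ = tan 35.37° = 0.710.

n₂/n₁ ≈ 0.710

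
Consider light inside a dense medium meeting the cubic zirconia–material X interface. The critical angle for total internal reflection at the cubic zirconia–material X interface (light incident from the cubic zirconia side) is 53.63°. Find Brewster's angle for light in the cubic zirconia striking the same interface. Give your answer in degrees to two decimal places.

sin θ_c = n₂/n₁, so n₂/n₁ = sin 53.63° = 0.8052.
Brewster: tan θ_B = n₂/n₁ = 0.8052.
θ_B = arctan(0.8052) = 38.84°.

θ_B ≈ 38.84°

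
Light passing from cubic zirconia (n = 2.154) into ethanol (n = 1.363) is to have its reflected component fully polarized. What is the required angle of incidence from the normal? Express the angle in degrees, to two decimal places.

Brewster's condition: tan θ_B = n₂/n₁ = 1.363/2.154 = 0.6328.
So θ_B = arctan 0.6328 = 32.32°.

θ_B ≈ 32.32°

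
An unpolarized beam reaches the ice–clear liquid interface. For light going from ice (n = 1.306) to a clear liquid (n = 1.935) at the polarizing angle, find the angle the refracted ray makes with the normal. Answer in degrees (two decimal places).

tan θ_B = n₂/n₁ = 1.935/1.306 = 1.4816, so θ_B = 55.98°.
Since θ_B + θ_t = 90° at Brewster incidence, θ_t = 90° − 55.98° = 34.02°.

θ_t ≈ 34.02°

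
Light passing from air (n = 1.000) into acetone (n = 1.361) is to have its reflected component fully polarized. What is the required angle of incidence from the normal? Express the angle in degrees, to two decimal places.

Brewster's condition: tan θ_B = n₂/n₁ = 1.361/1.000 = 1.3610. Taking the arctangent, θ_B = 53.69°.

θ_B ≈ 53.69°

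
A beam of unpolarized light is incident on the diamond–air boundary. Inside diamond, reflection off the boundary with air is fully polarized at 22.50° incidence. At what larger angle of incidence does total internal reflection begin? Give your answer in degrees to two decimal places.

θ_c ≈ 24.47°

From Brewster, n₂/n₁ = tan θ_B = tan 22.50° = 0.4142.
Then sin θ_c = n₂/n₁ = 0.4142, so θ_c = arcsin 0.4142 = 24.47°.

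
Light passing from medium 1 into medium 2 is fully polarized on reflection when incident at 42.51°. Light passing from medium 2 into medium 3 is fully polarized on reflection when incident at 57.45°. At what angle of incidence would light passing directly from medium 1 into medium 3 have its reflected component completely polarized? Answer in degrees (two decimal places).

θ_B ≈ 55.15°

Each Brewster angle gives a ratio: n₂/n₁ = tan 42.51° = 0.9167, n₃/n₂ = tan 57.45° = 1.5667.
Multiplying, n₃/n₁ = 0.9167 × 1.5667 = 1.4361, and θ_B(1→3) = arctan 1.4361 = 55.15°.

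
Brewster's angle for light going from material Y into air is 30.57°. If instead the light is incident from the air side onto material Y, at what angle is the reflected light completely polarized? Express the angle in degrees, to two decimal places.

Reversing the direction swaps n₁ and n₂, so tan θ_B' = 1/tan θ_B and θ_B' = 90° − θ_B.
Hence θ_B' = 90° − 30.57° = 59.43°.

θ_B' ≈ 59.43°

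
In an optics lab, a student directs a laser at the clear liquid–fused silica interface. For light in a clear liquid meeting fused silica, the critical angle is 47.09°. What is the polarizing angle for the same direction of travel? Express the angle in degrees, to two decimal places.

θ_B ≈ 36.22°

At the critical angle sin θ_c = n₂/n₁, giving n₂/n₁ = sin 47.09° = 0.7324.
Then tan θ_B = n₂/n₁ = 0.7324, so θ_B = arctan 0.7324 = 36.22°.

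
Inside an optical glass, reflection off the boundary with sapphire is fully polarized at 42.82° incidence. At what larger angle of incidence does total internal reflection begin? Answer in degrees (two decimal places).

θ_c ≈ 67.92°

From Brewster, n₂/n₁ = tan θ_B = tan 42.82° = 0.9267.
Then sin θ_c = n₂/n₁ = 0.9267, so θ_c = arcsin 0.9267 = 67.92°.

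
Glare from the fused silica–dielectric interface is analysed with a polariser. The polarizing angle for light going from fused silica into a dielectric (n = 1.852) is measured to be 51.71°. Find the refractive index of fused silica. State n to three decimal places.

n ≈ 1.462

Brewster's law: tan θ_B = n₂/n₁ (light incident in fused silica, refracted into a dielectric).
n₁ = n₂ / tan θ_B = 1.852 / tan 51.71° = 1.462.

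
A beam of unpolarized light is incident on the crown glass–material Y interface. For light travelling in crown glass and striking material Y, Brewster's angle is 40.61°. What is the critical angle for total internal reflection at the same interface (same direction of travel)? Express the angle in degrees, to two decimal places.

θ_c ≈ 59.03°

tan θ_B = n₂/n₁ = tan 40.61° = 0.8574.
Total internal reflection: sin θ_c = n₂/n₁ = 0.8574.
θ_c = arcsin(0.8574) = 59.03°.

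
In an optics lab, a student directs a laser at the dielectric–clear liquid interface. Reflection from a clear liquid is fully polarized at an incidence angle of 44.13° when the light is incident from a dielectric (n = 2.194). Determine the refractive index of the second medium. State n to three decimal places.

At the Brewster angle, tan θ_B = n₂/n₁ with n₁ on the incident side (a dielectric) and n₂ on the transmitted side (a clear liquid).
n₂ = n₁ tan θ_B = 2.194 × tan 44.13° = 2.128.

n ≈ 2.128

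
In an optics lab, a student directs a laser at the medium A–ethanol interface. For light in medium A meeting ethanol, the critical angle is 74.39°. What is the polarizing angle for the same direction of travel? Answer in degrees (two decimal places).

θ_B ≈ 43.92°

n₂/n₁ = sin θ_c = sin 74.39° = 0.9631.
tan θ_B equals the same ratio, so θ_B = arctan(0.9631) = 43.92°.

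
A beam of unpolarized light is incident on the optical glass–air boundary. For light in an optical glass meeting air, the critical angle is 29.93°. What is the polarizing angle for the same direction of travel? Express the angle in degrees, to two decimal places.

θ_B ≈ 26.52°

sin θ_c = n₂/n₁, so n₂/n₁ = sin 29.93° = 0.4989.
Brewster: tan θ_B = n₂/n₁ = 0.4989.
θ_B = arctan(0.4989) = 26.52°.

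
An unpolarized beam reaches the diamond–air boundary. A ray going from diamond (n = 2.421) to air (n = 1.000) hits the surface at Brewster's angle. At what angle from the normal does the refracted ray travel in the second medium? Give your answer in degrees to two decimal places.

θ_t ≈ 67.56°

tan θ_B = n₂/n₁ = 1.000/2.421 = 0.4131, so θ_B = 22.44°.
At Brewster's angle the reflected and refracted rays are perpendicular, so θ_t = 90° − θ_B = 90° − 22.44° = 67.56°.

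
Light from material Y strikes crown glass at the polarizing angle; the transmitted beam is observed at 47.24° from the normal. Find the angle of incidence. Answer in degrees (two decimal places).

θ_B ≈ 42.76°

Since the reflected and refracted rays are at right angles at the polarizing angle, θ_B + θ_t = 90°.
So θ_B = 90° − θ_t = 90° − 47.24° = 42.76°.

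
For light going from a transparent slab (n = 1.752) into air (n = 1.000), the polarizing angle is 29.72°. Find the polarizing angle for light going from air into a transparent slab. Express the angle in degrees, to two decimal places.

θ_B' ≈ 60.28°

Reversing the direction swaps n₁ and n₂, so tan θ_B' = 1/tan θ_B and θ_B' = 90° − θ_B.
Hence θ_B' = 90° − 29.72° = 60.28°.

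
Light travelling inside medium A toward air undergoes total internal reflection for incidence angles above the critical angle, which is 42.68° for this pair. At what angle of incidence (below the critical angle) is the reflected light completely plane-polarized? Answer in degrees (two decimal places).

At the critical angle sin θ_c = n₂/n₁, giving n₂/n₁ = sin 42.68° = 0.6779.
Then tan θ_B = n₂/n₁ = 0.6779, so θ_B = arctan 0.6779 = 34.13°.

θ_B ≈ 34.13°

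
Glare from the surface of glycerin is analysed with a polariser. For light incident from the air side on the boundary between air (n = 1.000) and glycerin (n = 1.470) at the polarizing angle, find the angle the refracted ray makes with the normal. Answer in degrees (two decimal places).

θ_t ≈ 34.23°

tan θ_B = n₂/n₁ = 1.470/1.000 = 1.4700, so θ_B = 55.77°.
Since θ_B + θ_t = 90° at Brewster incidence, θ_t = 90° − 55.77° = 34.23°.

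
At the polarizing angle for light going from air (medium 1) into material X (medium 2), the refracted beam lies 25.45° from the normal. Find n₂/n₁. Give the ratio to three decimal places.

n₂/n₁ ≈ 2.101

θ_B + θ_t = 90°, so θ_B = 90° − 25.45° = 64.55°.
tan θ_B = n₂/n₁, so n₂/n₁ = tan 64.55° = 2.101.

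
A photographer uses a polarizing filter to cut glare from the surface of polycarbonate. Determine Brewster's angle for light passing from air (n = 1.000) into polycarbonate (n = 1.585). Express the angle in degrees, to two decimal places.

θ_B ≈ 57.75°

The reflected p-component vanishes when tan θ_B = n₂/n₁.
tan θ_B = n₂/n₁ = 1.585/1.000 = 1.5850.
So θ_B = arctan 1.5850 = 57.75°.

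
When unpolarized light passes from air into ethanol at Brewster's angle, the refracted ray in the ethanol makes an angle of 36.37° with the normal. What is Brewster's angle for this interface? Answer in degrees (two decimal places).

θ_B ≈ 53.63°

Brewster's condition makes the reflected and refracted beams perpendicular: θ_B + θ_t = 90°.
θ_B = 90° − 36.37° = 53.63°.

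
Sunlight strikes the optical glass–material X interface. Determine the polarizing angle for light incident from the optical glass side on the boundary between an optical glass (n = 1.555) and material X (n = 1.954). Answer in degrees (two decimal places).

The reflected p-component vanishes when tan θ_B = n₂/n₁.
tan θ_B = n₂/n₁ = 1.954/1.555 = 1.2566. Taking the arctangent, θ_B = 51.49°.

θ_B ≈ 51.49°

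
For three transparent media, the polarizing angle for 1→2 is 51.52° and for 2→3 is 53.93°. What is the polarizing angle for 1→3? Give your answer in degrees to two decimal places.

tan θ_B(1→2) = n₂/n₁ = tan 51.52° = 1.2581.
tan θ_B(2→3) = n₃/n₂ = tan 53.93° = 1.3729.
n₃/n₁ = 1.7271. Then tan θ_B(1→3) = n₃/n₁, so θ_B(1→3) = arctan(1.7271) = 59.93°.

θ_B ≈ 59.93°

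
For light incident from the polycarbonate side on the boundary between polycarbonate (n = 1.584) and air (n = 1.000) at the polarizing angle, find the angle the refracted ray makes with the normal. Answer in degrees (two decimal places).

θ_B = arctan(n₂/n₁) = arctan(1.000/1.584) = 32.26°.
At Brewster's angle the reflected and refracted rays are perpendicular, so θ_t = 90° − θ_B = 90° − 32.26° = 57.74°.

θ_t ≈ 57.74°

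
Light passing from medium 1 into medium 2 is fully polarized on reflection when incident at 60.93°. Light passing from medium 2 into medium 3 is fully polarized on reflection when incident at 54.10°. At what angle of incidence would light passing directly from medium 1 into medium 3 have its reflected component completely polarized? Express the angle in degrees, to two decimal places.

θ_B ≈ 68.08°

Each Brewster angle gives a ratio: n₂/n₁ = tan 60.93° = 1.7989, n₃/n₂ = tan 54.10° = 1.3814.
n₃/n₁ = 2.4850. Then tan θ_B(1→3) = n₃/n₁, so θ_B(1→3) = arctan(2.4850) = 68.08°.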